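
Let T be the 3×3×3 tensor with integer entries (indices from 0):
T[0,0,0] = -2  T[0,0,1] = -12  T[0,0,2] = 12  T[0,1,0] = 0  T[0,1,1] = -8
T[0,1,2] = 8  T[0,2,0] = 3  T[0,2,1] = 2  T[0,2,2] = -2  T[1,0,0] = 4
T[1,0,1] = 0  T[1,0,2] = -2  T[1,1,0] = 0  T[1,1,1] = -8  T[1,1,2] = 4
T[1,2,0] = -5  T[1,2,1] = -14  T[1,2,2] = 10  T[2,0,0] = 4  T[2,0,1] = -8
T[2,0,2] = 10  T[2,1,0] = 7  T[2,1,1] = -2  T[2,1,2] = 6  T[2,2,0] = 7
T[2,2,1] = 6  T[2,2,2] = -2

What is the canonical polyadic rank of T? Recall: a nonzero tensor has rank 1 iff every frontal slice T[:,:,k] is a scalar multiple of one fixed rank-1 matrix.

3

Lower bound: in the mode-2 unfolding of T (rows indexed by j, columns by (i,k)) the 3×3 minor on rows j ∈ {0, 1, 2}, columns (i,k) ∈ {(0,0), (0,1), (1,0)} is det [[-2, -12, 4], [0, -8, 0], [3, 2, -5]] = 16 ≠ 0, so that unfolding has rank ≥ 3 and hence rank(T) ≥ 3 (CP rank is at least every unfolding rank, though it can be larger).
Upper bound: T is a sum of 3 rank-1 terms, T = [0, 1, -1] (x) [1, 2, 2] (x) [-2, -4, 2] + [1, 1, 2] (x) [2, 2, 1] (x) [1, -2, 2] + [2, -2, 1] (x) [2, 1, -1] (x) [-1, -2, 2] (written with every a and b primitive with positive leading entry and the scale carried by c; CP decompositions are not unique, and this one is verified by expanding entrywise), so rank(T) ≤ 3.
These bounds meet, so rank(T) = 3.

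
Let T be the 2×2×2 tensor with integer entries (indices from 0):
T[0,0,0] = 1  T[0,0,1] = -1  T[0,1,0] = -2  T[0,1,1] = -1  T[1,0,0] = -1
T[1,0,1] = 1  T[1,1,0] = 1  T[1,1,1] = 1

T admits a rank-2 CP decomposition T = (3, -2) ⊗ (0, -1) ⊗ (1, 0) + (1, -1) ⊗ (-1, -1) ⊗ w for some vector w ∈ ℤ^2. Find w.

w = (-1, 1)

Subtract the known terms from T to get the rank-1 residual R = (1, -1) ⊗ (-1, -1) ⊗ w, so R[i,j,k] = a[i]·b[j]·w[k]. Pick indices with nonzero a[0]·b[0] = (1)·(-1) = -1. Only the fibre through (0,0,·) is needed: R[0,0,:] = T[0,0,:] − Σₗ aₗ[0]bₗ[0]cₗ = [1, -1] − (3)·(0)·(1, 0) = [1, -1]. Then w[k] = R[0,0,k] / -1 for each k, giving w = [1, -1] / -1 = (-1, 1).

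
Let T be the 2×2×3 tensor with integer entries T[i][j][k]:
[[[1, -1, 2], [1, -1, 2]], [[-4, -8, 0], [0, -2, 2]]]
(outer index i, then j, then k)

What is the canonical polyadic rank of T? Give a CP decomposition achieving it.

rank(T) = 3

Lower bound: the mode-3 unfolding of T (rows indexed by k, columns by (i,j) = (0,0), (0,1), (1,0), (1,1)) is [[1, 1, -4, 0], [-1, -1, -8, -2], [2, 2, 0, 2]].
There the 3×3 minor on rows k ∈ {0, 1, 2}, columns (i,j) ∈ {(0,0), (1,0), (1,1)} is det [[1, -4, 0], [-1, -8, -2], [2, 0, 2]] = -8 ≠ 0, so this unfolding has rank ≥ 3; CP rank is at least every unfolding rank, so rank(T) ≥ 3. (Unfolding ranks only ever bound the CP rank from below — rank(T) can be strictly larger than all of them — so the matching upper bound has to come from an explicit 3-term decomposition.)
Upper bound: T is a sum of 3 rank-1 terms, T = [0, 1] ⊗ [0, 1] ⊗ [2, 2, 2] + [0, 1] ⊗ [2, 1] ⊗ [-2, -4, 0] + [1, 0] ⊗ [1, 1] ⊗ [1, -1, 2] (written with every a and b primitive with positive leading entry and the scale carried by c; CP decompositions are not unique, and this one is verified by expanding entrywise), so rank(T) ≤ 3.
These bounds meet, so rank(T) = 3.
Check entry T[0,1,2] = 2: (0)·(1)·(2) + (0)·(1)·(0) + (1)·(1)·(2) = 2.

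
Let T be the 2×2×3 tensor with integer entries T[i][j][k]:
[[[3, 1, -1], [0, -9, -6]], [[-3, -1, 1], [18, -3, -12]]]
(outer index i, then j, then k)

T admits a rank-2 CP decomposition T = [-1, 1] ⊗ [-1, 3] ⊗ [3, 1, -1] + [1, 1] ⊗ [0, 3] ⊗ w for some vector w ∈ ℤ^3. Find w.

Subtract the known terms from T to get the rank-1 residual R = [1, 1] ⊗ [0, 3] ⊗ w, so R[i,j,k] = a[i]·b[j]·w[k]. Pick indices with nonzero a[0]·b[1] = (1)·(3) = 3. Only the fibre through (0,1,·) is needed: R[0,1,:] = T[0,1,:] − Σₗ aₗ[0]bₗ[1]cₗ = [0, -9, -6] − (-1)·(3)·[3, 1, -1] = [9, -6, -9]. Then w[k] = R[0,1,k] / 3 for each k, giving w = [9, -6, -9] / 3 = [3, -2, -3].

w = [3, -2, -3]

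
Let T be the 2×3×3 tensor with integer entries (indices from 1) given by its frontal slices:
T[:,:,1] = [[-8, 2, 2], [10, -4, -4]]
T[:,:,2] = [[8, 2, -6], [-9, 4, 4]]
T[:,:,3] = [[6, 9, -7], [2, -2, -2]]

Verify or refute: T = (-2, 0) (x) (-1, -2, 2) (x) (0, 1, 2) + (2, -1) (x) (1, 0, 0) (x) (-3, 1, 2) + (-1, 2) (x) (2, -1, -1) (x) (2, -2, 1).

Reconstruct entry (1,1,1) from the claimed factors: Σₗ aₗ[1]bₗ[1]cₗ[1] = (-2)·(-1)·(0) + (2)·(1)·(-3) + (-1)·(2)·(2) = -10, but T[1,1,1] = -8. The claim is false.

No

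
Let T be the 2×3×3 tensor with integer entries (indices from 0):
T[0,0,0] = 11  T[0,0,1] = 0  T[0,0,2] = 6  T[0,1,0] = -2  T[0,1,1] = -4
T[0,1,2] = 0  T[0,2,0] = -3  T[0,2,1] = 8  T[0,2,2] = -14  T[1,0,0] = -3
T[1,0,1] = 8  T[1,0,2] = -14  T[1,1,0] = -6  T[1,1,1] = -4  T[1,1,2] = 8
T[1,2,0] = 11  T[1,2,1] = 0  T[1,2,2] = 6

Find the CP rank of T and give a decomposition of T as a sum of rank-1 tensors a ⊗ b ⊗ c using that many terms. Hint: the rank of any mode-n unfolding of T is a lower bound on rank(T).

rank(T) = 3

Lower bound: the mode-2 unfolding of T (rows indexed by j, columns by (i,k) = (0,0), (0,1), (0,2), (1,0), (1,1), (1,2)) is [[11, 0, 6, -3, 8, -14], [-2, -4, 0, -6, -4, 8], [-3, 8, -14, 11, 0, 6]].
There the 3×3 minor on rows j ∈ {0, 1, 2}, columns (i,k) ∈ {(0,0), (0,1), (0,2)} is det [[11, 0, 6], [-2, -4, 0], [-3, 8, -14]] = 448 ≠ 0, so this unfolding has rank ≥ 3; CP rank is at least every unfolding rank, so rank(T) ≥ 3. (This is only a lower bound: in general the CP rank may exceed every unfolding rank, so we still need to exhibit 3 rank-1 terms summing to T.)
Upper bound: T is a sum of 3 rank-1 terms, T = [1, -1] ⊗ [1, -2, -1] ⊗ [-1, 0, 2] + [1, -1] ⊗ [1, 0, -1] ⊗ [8, -4, 8] + [1, 1] ⊗ [1, -1, 1] ⊗ [4, 4, -4] (one valid choice — decompositions are not unique — normalised so each a, b is primitive with positive first nonzero entry; check it by expanding all entries), so rank(T) ≤ 3.
These bounds meet, so rank(T) = 3.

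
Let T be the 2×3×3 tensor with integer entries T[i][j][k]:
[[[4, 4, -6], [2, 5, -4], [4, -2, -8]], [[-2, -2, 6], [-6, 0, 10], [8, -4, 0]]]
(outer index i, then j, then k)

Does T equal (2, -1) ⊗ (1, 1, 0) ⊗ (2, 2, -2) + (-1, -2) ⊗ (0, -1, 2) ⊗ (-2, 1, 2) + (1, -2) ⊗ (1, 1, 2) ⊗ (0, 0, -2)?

Reconstruct entrywise from the claimed factors. For example, T[1,1,0] = -6 and Σₗ aₗ[1]bₗ[1]cₗ[0] = (-1)·(1)·(2) + (-2)·(-1)·(-2) + (-2)·(1)·(0) = -6; checking all 18 entries, every one matches. The claim holds.

Yes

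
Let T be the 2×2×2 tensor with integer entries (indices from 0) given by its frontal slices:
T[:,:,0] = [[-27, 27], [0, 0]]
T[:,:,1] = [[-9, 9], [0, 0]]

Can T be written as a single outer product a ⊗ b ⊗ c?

If T = a ⊗ b ⊗ c then every fibre of T is a multiple of the corresponding factor, so read the factors off the fibres through the nonzero entry T[0,0,0] = -27.
The mode-1 fibre T[:,0,0] = [-27, 0] gives a = (1, 0) (primitive direction); the mode-2 fibre T[0,:,0] = [-27, 27] gives b = (1, -1); then c[k] = T[0,0,k] / (a[0]·b[0]) = [-27, -9] / 1 = (-27, -9).
Expanding (1, 0) ⊗ (1, -1) ⊗ (-27, -9) reproduces all 8 entries of T, so T = (1, 0) ⊗ (1, -1) ⊗ (-27, -9) and rank(T) ≤ 1.
Equivalently every frontal slice T[:,:,k] is c[k] times the rank-1 matrix (1, 0) ⊗ (1, -1). So T has rank 1 (it is nonzero).

Yes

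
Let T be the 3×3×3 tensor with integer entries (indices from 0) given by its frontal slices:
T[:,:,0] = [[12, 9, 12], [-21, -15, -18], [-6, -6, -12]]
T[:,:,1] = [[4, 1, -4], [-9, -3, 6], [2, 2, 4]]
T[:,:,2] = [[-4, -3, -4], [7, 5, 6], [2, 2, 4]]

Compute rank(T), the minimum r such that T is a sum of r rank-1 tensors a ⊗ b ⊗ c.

Lower bound: the mode-1 unfolding of T (rows indexed by i, columns by (j,k) = (0,0), (0,1), (0,2), (1,0), (1,1), (1,2), (2,0), (2,1), (2,2)) is [[12, 4, -4, 9, 1, -3, 12, -4, -4], [-21, -9, 7, -15, -3, 5, -18, 6, 6], [-6, 2, 2, -6, 2, 2, -12, 4, 4]].
There the 2×2 minor on rows i ∈ {0, 1}, columns (j,k) ∈ {(0,0), (0,1)} is det [[12, 4], [-21, -9]] = -24 ≠ 0, so this unfolding has rank ≥ 2; CP rank is at least every unfolding rank, so rank(T) ≥ 2. (Unfolding ranks only ever bound the CP rank from below — rank(T) can be strictly larger than all of them — so the matching upper bound has to come from an explicit 2-term decomposition.)
Upper bound — finding two terms. Write S_k = T[:,:,k] for the frontal slices: S₀ = [[12, 9, 12], [-21, -15, -18], [-6, -6, -12]], S₁ = [[4, 1, -4], [-9, -3, 6], [2, 2, 4]], S₂ = [[-4, -3, -4], [7, 5, 6], [2, 2, 4]].
If T = a₁ ⊗ b₁ ⊗ c₁ + a₂ ⊗ b₂ ⊗ c₂ then each S_k = c₁[k]·a₁b₁ᵀ + c₂[k]·a₂b₂ᵀ. S₀ and S₁ are linearly independent, so a₁b₁ᵀ and a₂b₂ᵀ must span the same plane of matrices: they are the rank-1 matrices of the form x·S₀ + y·S₁.
The 2×2 minor of x·S₀ + y·S₁ on rows {0,1}, columns {0,1} is 9·x² + 6·xy − 3·y² = 3·(3·x − y)(x + y), vanishing at (x:y) = (1:3) and (1:-1).
M₁ = S₀ + 3·S₁ = [[24, 12, 0], [-48, -24, 0], [0, 0, 0]] = 12·(1, -2, 0)(2, 1, 0)ᵀ and M₂ = S₀ − S₁ = [[8, 8, 16], [-12, -12, -24], [-8, -8, -16]] = 4·(2, -3, -2)(1, 1, 2)ᵀ, so take a₁ = (1, -2, 0), b₁ = (2, 1, 0), a₂ = (2, -3, -2), b₂ = (1, 1, 2).
Each slice is an integer combination of E₁ = a₁b₁ᵀ and E₂ = a₂b₂ᵀ: S₀ = 3·E₁ + 3·E₂, S₁ = 3·E₁ − E₂, S₂ = −E₁ − E₂; reading off coefficients, c₁ = (3, 3, -1) and c₂ = (3, -1, -1).
Hence T = (1, -2, 0) ⊗ (2, 1, 0) ⊗ (3, 3, -1) + (2, -3, -2) ⊗ (1, 1, 2) ⊗ (3, -1, -1), so rank(T) ≤ 2.
These bounds meet, so rank(T) = 2.

2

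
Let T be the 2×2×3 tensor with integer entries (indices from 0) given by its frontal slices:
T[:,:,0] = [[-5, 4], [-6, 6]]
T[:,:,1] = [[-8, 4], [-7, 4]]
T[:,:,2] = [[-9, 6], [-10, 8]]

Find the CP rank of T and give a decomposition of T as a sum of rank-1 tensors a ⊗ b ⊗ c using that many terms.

Lower bound: the mode-3 unfolding of T (rows indexed by k, columns by (i,j) = (0,0), (0,1), (1,0), (1,1)) is [[-5, 4, -6, 6], [-8, 4, -7, 4], [-9, 6, -10, 8]].
There the 3×3 minor on rows k ∈ {0, 1, 2}, columns (i,j) ∈ {(0,0), (0,1), (1,0)} is det [[-5, 4, -6], [-8, 4, -7], [-9, 6, -10]] = -6 ≠ 0, so this unfolding has rank ≥ 3; CP rank is at least every unfolding rank, so rank(T) ≥ 3. (Unfolding ranks only ever bound the CP rank from below — rank(T) can be strictly larger than all of them — so the matching upper bound has to come from an explicit 3-term decomposition.)
Upper bound: T is a sum of 3 rank-1 terms, T = [0, 1] ⊗ [1, 0] ⊗ [0, 1, 0] + [1, 1] ⊗ [2, -1] ⊗ [-2, -4, -4] + [1, 2] ⊗ [1, -2] ⊗ [-1, 0, -1] (one valid choice — decompositions are not unique — normalised so each a, b is primitive with positive first nonzero entry; check it by expanding all entries), so rank(T) ≤ 3.
These bounds meet, so rank(T) = 3.

rank(T) = 3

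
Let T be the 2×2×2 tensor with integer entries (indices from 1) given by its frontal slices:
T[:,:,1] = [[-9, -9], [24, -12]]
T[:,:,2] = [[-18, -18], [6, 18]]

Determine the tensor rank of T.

Lower bound: the mode-1 unfolding of T (rows indexed by i, columns by (j,k) = (1,1), (1,2), (2,1), (2,2)) is [[-9, -18, -9, -18], [24, 6, -12, 18]].
There the 2×2 minor on rows i ∈ {1, 2}, columns (j,k) ∈ {(1,1), (1,2)} is det [[-9, -18], [24, 6]] = 378 ≠ 0, so this unfolding has rank ≥ 2; CP rank is at least every unfolding rank, so rank(T) ≥ 2. (Unfolding ranks only ever bound the CP rank from below — rank(T) can be strictly larger than all of them — so the matching upper bound has to come from an explicit 2-term decomposition.)
Upper bound — finding two terms. Write S_k = T[:,:,k] for the frontal slices: S₁ = [[-9, -9], [24, -12]], S₂ = [[-18, -18], [6, 18]].
If T = a₁ ⊗ b₁ ⊗ c₁ + a₂ ⊗ b₂ ⊗ c₂ then each S_k = c₁[k]·a₁b₁ᵀ + c₂[k]·a₂b₂ᵀ. S₁ and S₂ are linearly independent, so a₁b₁ᵀ and a₂b₂ᵀ must span the same plane of matrices: they are the rank-1 matrices of the form x·S₁ + y·S₂.
det(x·S₁ + y·S₂) is 324·x² + 540·xy − 216·y² = 108·(x + 2·y)(3·x − y), vanishing at (x:y) = (2:-1) and (1:3).
M₁ = 2·S₁ − S₂ = [[0, 0], [42, -42]] = 42·[0, 1][1, -1]ᵀ and M₂ = S₁ + 3·S₂ = [[-63, -63], [42, 42]] = (-21)·[3, -2][1, 1]ᵀ, so take a₁ = [0, 1], b₁ = [1, -1], a₂ = [3, -2], b₂ = [1, 1].
Each slice is an integer combination of E₁ = a₁b₁ᵀ and E₂ = a₂b₂ᵀ: S₁ = 18·E₁ − 3·E₂, S₂ = −6·E₁ − 6·E₂; reading off coefficients, c₁ = [18, -6] and c₂ = [-3, -6].
Hence T = [0, 1] ⊗ [1, -1] ⊗ [18, -6] + [3, -2] ⊗ [1, 1] ⊗ [-3, -6], so rank(T) ≤ 2.
These bounds meet, so rank(T) = 2.
Check entry T[2,1,2] = 6: (1)·(1)·(-6) + (-2)·(1)·(-6) = 6.

2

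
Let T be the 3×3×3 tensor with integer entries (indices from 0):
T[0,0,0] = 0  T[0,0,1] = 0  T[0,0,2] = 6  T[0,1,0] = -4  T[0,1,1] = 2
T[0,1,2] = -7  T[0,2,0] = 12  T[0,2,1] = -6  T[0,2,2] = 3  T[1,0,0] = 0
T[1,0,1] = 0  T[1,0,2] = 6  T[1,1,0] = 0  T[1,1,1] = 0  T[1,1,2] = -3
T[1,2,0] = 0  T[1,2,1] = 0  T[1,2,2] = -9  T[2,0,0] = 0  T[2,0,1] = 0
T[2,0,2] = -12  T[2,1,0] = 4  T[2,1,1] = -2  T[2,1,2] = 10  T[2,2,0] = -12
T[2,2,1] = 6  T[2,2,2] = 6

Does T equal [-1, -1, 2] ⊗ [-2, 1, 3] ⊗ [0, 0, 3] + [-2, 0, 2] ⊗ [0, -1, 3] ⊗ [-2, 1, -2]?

Reconstruct entrywise from the claimed factors. For example, T[0,2,0] = 12 and Σₗ aₗ[0]bₗ[2]cₗ[0] = (-1)·(3)·(0) + (-2)·(3)·(-2) = 12; checking all 27 entries, every one matches. The claim holds.

Yes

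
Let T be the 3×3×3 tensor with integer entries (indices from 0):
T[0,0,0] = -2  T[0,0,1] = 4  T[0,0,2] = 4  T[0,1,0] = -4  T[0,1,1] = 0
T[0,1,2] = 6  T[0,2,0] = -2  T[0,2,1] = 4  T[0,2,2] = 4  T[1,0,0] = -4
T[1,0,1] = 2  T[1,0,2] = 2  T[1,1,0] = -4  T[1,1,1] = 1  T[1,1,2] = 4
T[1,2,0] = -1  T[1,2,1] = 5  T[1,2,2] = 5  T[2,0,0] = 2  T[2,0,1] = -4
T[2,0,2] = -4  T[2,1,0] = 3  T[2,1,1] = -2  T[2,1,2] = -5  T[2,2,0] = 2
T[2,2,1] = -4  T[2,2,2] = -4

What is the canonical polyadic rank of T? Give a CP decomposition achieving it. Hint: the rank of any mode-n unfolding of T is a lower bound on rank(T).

Lower bound: the mode-3 unfolding of T (rows indexed by k, columns by (i,j) = (0,0), (0,1), (0,2), (1,0), (1,1), (1,2), (2,0), (2,1), (2,2)) is [[-2, -4, -2, -4, -4, -1, 2, 3, 2], [4, 0, 4, 2, 1, 5, -4, -2, -4], [4, 6, 4, 2, 4, 5, -4, -5, -4]].
There the 3×3 minor on rows k ∈ {0, 1, 2}, columns (i,j) ∈ {(0,0), (0,1), (1,0)} is det [[-2, -4, -4], [4, 0, 2], [4, 6, 2]] = -72 ≠ 0, so this unfolding has rank ≥ 3; CP rank is at least every unfolding rank, so rank(T) ≥ 3. (Flattening ranks never certify an upper bound on CP rank; for that we must actually write T with 3 rank-1 terms.)
Upper bound: T is a sum of 3 rank-1 terms, T = (0, 1, 0) ⊗ (2, 1, -1) ⊗ (-1, -1, -1) + (1, 1, -1) ⊗ (1, 1, 1) ⊗ (-2, 4, 4) + (2, 1, -1) ⊗ (0, 1, 0) ⊗ (-1, -2, 1) (written with every a and b primitive with positive leading entry and the scale carried by c; CP decompositions are not unique, and this one is verified by expanding entrywise), so rank(T) ≤ 3.
These bounds meet, so rank(T) = 3.

rank(T) = 3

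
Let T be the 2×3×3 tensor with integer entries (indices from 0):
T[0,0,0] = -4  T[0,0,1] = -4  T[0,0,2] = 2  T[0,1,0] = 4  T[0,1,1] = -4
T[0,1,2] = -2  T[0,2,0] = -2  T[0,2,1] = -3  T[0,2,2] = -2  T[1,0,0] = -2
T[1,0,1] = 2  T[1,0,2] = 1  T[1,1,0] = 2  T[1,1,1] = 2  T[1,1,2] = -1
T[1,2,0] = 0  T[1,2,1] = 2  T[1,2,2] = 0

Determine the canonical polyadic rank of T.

Lower bound: the mode-2 unfolding of T (rows indexed by j, columns by (i,k) = (0,0), (0,1), (0,2), (1,0), (1,1), (1,2)) is [[-4, -4, 2, -2, 2, 1], [4, -4, -2, 2, 2, -1], [-2, -3, -2, 0, 2, 0]].
There the 3×3 minor on rows j ∈ {0, 1, 2}, columns (i,k) ∈ {(0,0), (0,1), (0,2)} is det [[-4, -4, 2], [4, -4, -2], [-2, -3, -2]] = -96 ≠ 0, so this unfolding has rank ≥ 3; CP rank is at least every unfolding rank, so rank(T) ≥ 3. (Unfolding ranks only ever bound the CP rank from below — rank(T) can be strictly larger than all of them — so the matching upper bound has to come from an explicit 3-term decomposition.)
Upper bound: T is a sum of 3 rank-1 terms, T = (1, 0) (x) (0, 0, 1) (x) (-2, 1, -2) + (2, -1) (x) (1, 1, 1) (x) (0, -2, 0) + (2, 1) (x) (1, -1, 0) (x) (-2, 0, 1) (written with every a and b primitive with positive leading entry and the scale carried by c; CP decompositions are not unique, and this one is verified by expanding entrywise), so rank(T) ≤ 3.
These bounds meet, so rank(T) = 3.
Check entry T[0,0,2] = 2: (1)·(0)·(-2) + (2)·(1)·(0) + (2)·(1)·(1) = 2.

3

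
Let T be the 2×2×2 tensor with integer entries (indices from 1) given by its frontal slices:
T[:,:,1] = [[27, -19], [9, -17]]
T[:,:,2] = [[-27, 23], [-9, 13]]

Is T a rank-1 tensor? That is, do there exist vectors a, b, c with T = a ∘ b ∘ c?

The mode-3 unfolding of T (rows indexed by k, columns by (i,j) = (1,1), (1,2), (2,1), (2,2)) is [[27, -19, 9, -17], [-27, 23, -9, 13]].
There the 2×2 minor on rows k ∈ {1, 2}, columns (i,j) ∈ {(1,1), (1,2)} is det [[27, -19], [-27, 23]] = 108 ≠ 0, so this unfolding has rank ≥ 2; CP rank is at least every unfolding rank, so rank(T) ≥ 2.
In particular rank(T) ≥ 2 > 1, so T is not rank-1.

No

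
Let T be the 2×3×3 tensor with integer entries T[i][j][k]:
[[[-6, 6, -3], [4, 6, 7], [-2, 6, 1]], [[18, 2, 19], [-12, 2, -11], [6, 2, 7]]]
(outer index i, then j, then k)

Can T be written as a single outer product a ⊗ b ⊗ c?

The mode-2 unfolding of T (rows indexed by j, columns by (i,k) = (0,0), (0,1), (0,2), (1,0), (1,1), (1,2)) is [[-6, 6, -3, 18, 2, 19], [4, 6, 7, -12, 2, -11], [-2, 6, 1, 6, 2, 7]].
There the 2×2 minor on rows j ∈ {0, 1}, columns (i,k) ∈ {(0,0), (0,1)} is det [[-6, 6], [4, 6]] = -60 ≠ 0, so this unfolding has rank ≥ 2; CP rank is at least every unfolding rank, so rank(T) ≥ 2.
In particular rank(T) ≥ 2 > 1, so T is not rank-1.

No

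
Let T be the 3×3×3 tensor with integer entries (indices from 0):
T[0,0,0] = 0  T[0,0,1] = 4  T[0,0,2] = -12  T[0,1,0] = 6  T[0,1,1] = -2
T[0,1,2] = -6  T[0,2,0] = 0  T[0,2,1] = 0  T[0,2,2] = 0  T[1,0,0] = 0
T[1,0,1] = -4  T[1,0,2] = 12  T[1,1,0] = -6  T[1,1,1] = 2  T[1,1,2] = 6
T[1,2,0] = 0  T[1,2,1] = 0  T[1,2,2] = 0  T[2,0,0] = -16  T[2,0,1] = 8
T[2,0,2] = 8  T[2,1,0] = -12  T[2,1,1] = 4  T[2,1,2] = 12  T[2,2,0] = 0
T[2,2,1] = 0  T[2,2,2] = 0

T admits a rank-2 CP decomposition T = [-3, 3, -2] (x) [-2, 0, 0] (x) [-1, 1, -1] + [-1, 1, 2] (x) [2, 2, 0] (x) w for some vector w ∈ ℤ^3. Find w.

Subtract the known terms from T to get the rank-1 residual R = [-1, 1, 2] (x) [2, 2, 0] (x) w, so R[i,j,k] = a[i]·b[j]·w[k]. Pick indices with nonzero a[0]·b[0] = (-1)·(2) = -2. Only the fibre through (0,0,·) is needed: R[0,0,:] = T[0,0,:] − Σₗ aₗ[0]bₗ[0]cₗ = [0, 4, -12] − (-3)·(-2)·[-1, 1, -1] = [6, -2, -6]. Then w[k] = R[0,0,k] / -2 for each k, giving w = [6, -2, -6] / -2 = [-3, 1, 3].

w = [-3, 1, 3]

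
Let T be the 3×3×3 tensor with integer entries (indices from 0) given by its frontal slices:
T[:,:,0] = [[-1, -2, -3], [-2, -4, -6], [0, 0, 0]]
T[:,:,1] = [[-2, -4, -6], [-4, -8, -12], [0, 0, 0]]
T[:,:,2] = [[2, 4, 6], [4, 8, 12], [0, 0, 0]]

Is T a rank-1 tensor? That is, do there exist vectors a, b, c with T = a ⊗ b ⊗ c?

If T = a ⊗ b ⊗ c then every fibre of T is a multiple of the corresponding factor, so read the factors off the fibres through the nonzero entry T[0,0,0] = -1.
The mode-1 fibre T[:,0,0] = [-1, -2, 0] gives a = [1, 2, 0] (primitive direction); the mode-2 fibre T[0,:,0] = [-1, -2, -3] gives b = [1, 2, 3]; then c[k] = T[0,0,k] / (a[0]·b[0]) = [-1, -2, 2] / 1 = [-1, -2, 2].
Expanding [1, 2, 0] ⊗ [1, 2, 3] ⊗ [-1, -2, 2] reproduces all 27 entries of T, so T = [1, 2, 0] ⊗ [1, 2, 3] ⊗ [-1, -2, 2] and rank(T) ≤ 1.
Equivalently every frontal slice T[:,:,k] is c[k] times the rank-1 matrix [1, 2, 0] ⊗ [1, 2, 3]. So T has rank 1 (it is nonzero).

Yes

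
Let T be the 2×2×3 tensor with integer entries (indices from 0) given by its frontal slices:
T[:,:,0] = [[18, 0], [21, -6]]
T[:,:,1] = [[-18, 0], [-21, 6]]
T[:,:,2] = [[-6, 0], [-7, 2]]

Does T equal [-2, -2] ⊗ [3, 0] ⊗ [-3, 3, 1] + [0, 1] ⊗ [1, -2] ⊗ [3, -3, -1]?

Reconstruct entrywise from the claimed factors. For example, T[1,1,0] = -6 and Σₗ aₗ[1]bₗ[1]cₗ[0] = (-2)·(0)·(-3) + (1)·(-2)·(3) = -6; checking all 12 entries, every one matches. The claim holds.

Yes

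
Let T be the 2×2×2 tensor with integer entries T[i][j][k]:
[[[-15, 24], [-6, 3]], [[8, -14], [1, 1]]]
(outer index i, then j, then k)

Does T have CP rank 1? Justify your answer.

The mode-1 unfolding of T (rows indexed by i, columns by (j,k) = (0,0), (0,1), (1,0), (1,1)) is [[-15, 24, -6, 3], [8, -14, 1, 1]].
There the 2×2 minor on rows i ∈ {0, 1}, columns (j,k) ∈ {(0,0), (0,1)} is det [[-15, 24], [8, -14]] = 18 ≠ 0, so this unfolding has rank ≥ 2; CP rank is at least every unfolding rank, so rank(T) ≥ 2.
In particular rank(T) ≥ 2 > 1, so T is not rank-1.

No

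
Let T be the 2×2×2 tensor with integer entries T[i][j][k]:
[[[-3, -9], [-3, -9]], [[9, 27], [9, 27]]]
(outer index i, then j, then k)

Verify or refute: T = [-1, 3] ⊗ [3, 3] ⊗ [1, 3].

Reconstruct entrywise from the claimed factors. For example, T[0,1,1] = -9 and Σₗ aₗ[0]bₗ[1]cₗ[1] = (-1)·(3)·(3) = -9; checking all 8 entries, every one matches. The claim holds.

Yes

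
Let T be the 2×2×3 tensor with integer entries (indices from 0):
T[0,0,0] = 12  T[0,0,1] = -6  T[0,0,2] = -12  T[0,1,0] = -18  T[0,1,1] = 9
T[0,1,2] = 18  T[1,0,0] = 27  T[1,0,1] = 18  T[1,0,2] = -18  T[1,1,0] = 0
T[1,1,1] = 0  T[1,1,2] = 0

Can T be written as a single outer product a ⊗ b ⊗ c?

The mode-1 unfolding of T (rows indexed by i, columns by (j,k) = (0,0), (0,1), (0,2), (1,0), (1,1), (1,2)) is [[12, -6, -12, -18, 9, 18], [27, 18, -18, 0, 0, 0]].
There the 2×2 minor on rows i ∈ {0, 1}, columns (j,k) ∈ {(0,0), (0,1)} is det [[12, -6], [27, 18]] = 378 ≠ 0, so this unfolding has rank ≥ 2; CP rank is at least every unfolding rank, so rank(T) ≥ 2.
In particular rank(T) ≥ 2 > 1, so T is not rank-1.

No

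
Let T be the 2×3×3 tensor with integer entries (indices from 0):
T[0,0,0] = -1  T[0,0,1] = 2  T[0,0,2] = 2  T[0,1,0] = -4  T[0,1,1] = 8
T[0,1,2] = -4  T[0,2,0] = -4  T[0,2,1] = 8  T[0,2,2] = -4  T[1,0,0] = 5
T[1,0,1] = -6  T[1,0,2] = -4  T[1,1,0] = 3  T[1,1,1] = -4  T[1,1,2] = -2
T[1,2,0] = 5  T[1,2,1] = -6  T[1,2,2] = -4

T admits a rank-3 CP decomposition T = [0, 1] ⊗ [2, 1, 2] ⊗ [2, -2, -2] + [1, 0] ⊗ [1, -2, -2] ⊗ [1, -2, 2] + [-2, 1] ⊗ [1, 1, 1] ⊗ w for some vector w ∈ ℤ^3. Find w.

Subtract the known terms from T to get the rank-1 residual R = [-2, 1] ⊗ [1, 1, 1] ⊗ w, so R[i,j,k] = a[i]·b[j]·w[k]. Pick indices with nonzero a[0]·b[0] = (-2)·(1) = -2. Only the fibre through (0,0,·) is needed: R[0,0,:] = T[0,0,:] − Σₗ aₗ[0]bₗ[0]cₗ = [-1, 2, 2] − (0)·(2)·[2, -2, -2] − (1)·(1)·[1, -2, 2] = [-2, 4, 0]. Then w[k] = R[0,0,k] / -2 for each k, giving w = [-2, 4, 0] / -2 = [1, -2, 0].

w = [1, -2, 0]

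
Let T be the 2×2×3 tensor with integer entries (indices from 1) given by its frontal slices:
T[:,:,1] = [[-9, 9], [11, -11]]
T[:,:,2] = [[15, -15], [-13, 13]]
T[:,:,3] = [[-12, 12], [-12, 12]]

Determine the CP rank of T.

Lower bound: the mode-3 unfolding of T (rows indexed by k, columns by (i,j) = (1,1), (1,2), (2,1), (2,2)) is [[-9, 9, 11, -11], [15, -15, -13, 13], [-12, 12, -12, 12]].
There the 2×2 minor on rows k ∈ {1, 2}, columns (i,j) ∈ {(1,1), (2,1)} is det [[-9, 11], [15, -13]] = -48 ≠ 0, so this unfolding has rank ≥ 2; CP rank is at least every unfolding rank, so rank(T) ≥ 2. (Flattening ranks never certify an upper bound on CP rank; for that we must actually write T with 2 rank-1 terms.)
Upper bound — finding two terms. Every mode-2 slice of T is a multiple of one matrix: T[:,j,:] = b[j]·M with b = (1, -1) and M = [[-9, 15, -12], [11, -13, -12]] (rows indexed by i, columns by k). So it suffices to write M as a sum of two rank-1 matrices.
Splitting M by its rows (i = 1, 2), M = (1, 0)(-9, 15, -12)ᵀ + (0, 1)(11, -13, -12)ᵀ.
Hence T = (1, 0) ⊗ (1, -1) ⊗ (-9, 15, -12) + (0, 1) ⊗ (1, -1) ⊗ (11, -13, -12), so rank(T) ≤ 2.
These bounds meet, so rank(T) = 2.

2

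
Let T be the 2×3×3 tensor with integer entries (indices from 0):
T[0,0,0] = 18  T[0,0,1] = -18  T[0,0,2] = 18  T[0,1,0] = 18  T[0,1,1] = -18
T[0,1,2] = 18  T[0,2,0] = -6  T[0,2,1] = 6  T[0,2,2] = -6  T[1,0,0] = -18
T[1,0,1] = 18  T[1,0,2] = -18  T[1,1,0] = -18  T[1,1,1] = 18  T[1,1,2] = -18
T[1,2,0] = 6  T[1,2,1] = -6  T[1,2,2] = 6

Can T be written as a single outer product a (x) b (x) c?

The mode-1 fibre T[:,0,0] = [18, -18] gives a = [1, -1] (primitive direction); the mode-2 fibre T[0,:,0] = [18, 18, -6] gives b = [3, 3, -1]; then c[k] = T[0,0,k] / (a[0]·b[0]) = [18, -18, 18] / 3 = [6, -6, 6].
Expanding [1, -1] (x) [3, 3, -1] (x) [6, -6, 6] reproduces all 18 entries of T, so T = [1, -1] (x) [3, 3, -1] (x) [6, -6, 6] and rank(T) ≤ 1.
Equivalently every frontal slice T[:,:,k] is c[k] times the rank-1 matrix [1, -1] (x) [3, 3, -1]. So T has rank 1 (it is nonzero).

Yes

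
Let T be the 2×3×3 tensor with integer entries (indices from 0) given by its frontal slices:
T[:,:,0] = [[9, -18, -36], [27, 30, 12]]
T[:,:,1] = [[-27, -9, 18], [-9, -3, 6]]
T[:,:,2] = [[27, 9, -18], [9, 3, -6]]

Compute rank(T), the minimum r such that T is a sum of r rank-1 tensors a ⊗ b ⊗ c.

2

Lower bound: the mode-2 unfolding of T (rows indexed by j, columns by (i,k) = (0,0), (0,1), (0,2), (1,0), (1,1), (1,2)) is [[9, -27, 27, 27, -9, 9], [-18, -9, 9, 30, -3, 3], [-36, 18, -18, 12, 6, -6]].
There the 2×2 minor on rows j ∈ {0, 1}, columns (i,k) ∈ {(0,0), (0,1)} is det [[9, -27], [-18, -9]] = -567 ≠ 0, so this unfolding has rank ≥ 2; CP rank is at least every unfolding rank, so rank(T) ≥ 2. (Unfolding ranks only ever bound the CP rank from below — rank(T) can be strictly larger than all of them — so the matching upper bound has to come from an explicit 2-term decomposition.)
Upper bound — finding two terms. Write S_k = T[:,:,k] for the frontal slices: S₀ = [[9, -18, -36], [27, 30, 12]], S₁ = [[-27, -9, 18], [-9, -3, 6]], S₂ = [[27, 9, -18], [9, 3, -6]].
If T = a₁ ⊗ b₁ ⊗ c₁ + a₂ ⊗ b₂ ⊗ c₂ then each S_k = c₁[k]·a₁b₁ᵀ + c₂[k]·a₂b₂ᵀ. S₀ and S₁ are linearly independent, so a₁b₁ᵀ and a₂b₂ᵀ must span the same plane of matrices: they are the rank-1 matrices of the form x·S₀ + y·S₁.
The 2×2 minor of x·S₀ + y·S₁ on rows {0,1}, columns {0,1} is 756·x² − 756·xy = 756·(x − y)(x), vanishing at (x:y) = (1:1) and (0:1).
M₁ = S₀ + S₁ = [[-18, -27, -18], [18, 27, 18]] = (-9)·(1, -1)(2, 3, 2)ᵀ and M₂ = S₁ = [[-27, -9, 18], [-9, -3, 6]] = (-3)·(3, 1)(3, 1, -2)ᵀ, so take a₁ = (1, -1), b₁ = (2, 3, 2), a₂ = (3, 1), b₂ = (3, 1, -2).
Each slice is an integer combination of E₁ = a₁b₁ᵀ and E₂ = a₂b₂ᵀ: S₀ = −9·E₁ + 3·E₂, S₁ = −3·E₂, S₂ = 3·E₂; reading off coefficients, c₁ = (-9, 0, 0) and c₂ = (3, -3, 3).
Hence T = (1, -1) ⊗ (2, 3, 2) ⊗ (-9, 0, 0) + (3, 1) ⊗ (3, 1, -2) ⊗ (3, -3, 3), so rank(T) ≤ 2.
These bounds meet, so rank(T) = 2.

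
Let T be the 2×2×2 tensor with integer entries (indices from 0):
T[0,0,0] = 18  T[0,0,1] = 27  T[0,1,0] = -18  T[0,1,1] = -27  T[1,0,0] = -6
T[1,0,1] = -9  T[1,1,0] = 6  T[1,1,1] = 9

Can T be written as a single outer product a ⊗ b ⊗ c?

Yes

If T = a ⊗ b ⊗ c then every fibre of T is a multiple of the corresponding factor, so read the factors off the fibres through the nonzero entry T[0,0,0] = 18.
The mode-1 fibre T[:,0,0] = [18, -6] gives a = [3, -1] (primitive direction); the mode-2 fibre T[0,:,0] = [18, -18] gives b = [1, -1]; then c[k] = T[0,0,k] / (a[0]·b[0]) = [18, 27] / 3 = [6, 9].
Expanding [3, -1] ⊗ [1, -1] ⊗ [6, 9] reproduces all 8 entries of T, so T = [3, -1] ⊗ [1, -1] ⊗ [6, 9] and rank(T) ≤ 1.
Equivalently every frontal slice T[:,:,k] is c[k] times the rank-1 matrix [3, -1] ⊗ [1, -1]. So T has rank 1 (it is nonzero).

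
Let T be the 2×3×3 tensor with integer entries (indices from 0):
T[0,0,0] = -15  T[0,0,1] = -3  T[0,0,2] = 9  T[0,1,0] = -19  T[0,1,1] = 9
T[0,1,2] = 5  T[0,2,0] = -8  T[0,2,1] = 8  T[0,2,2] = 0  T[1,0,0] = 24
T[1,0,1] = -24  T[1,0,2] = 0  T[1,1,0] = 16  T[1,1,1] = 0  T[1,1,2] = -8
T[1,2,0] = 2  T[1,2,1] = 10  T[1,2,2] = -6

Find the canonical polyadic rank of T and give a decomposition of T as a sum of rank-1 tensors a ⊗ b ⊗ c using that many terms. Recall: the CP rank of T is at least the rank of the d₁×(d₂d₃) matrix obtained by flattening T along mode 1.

Lower bound: the mode-1 unfolding of T (rows indexed by i, columns by (j,k) = (0,0), (0,1), (0,2), (1,0), (1,1), (1,2), (2,0), (2,1), (2,2)) is [[-15, -3, 9, -19, 9, 5, -8, 8, 0], [24, -24, 0, 16, 0, -8, 2, 10, -6]].
There the 2×2 minor on rows i ∈ {0, 1}, columns (j,k) ∈ {(0,0), (0,1)} is det [[-15, -3], [24, -24]] = 432 ≠ 0, so this unfolding has rank ≥ 2; CP rank is at least every unfolding rank, so rank(T) ≥ 2. (This is only a lower bound: in general the CP rank may exceed every unfolding rank, so we still need to exhibit 2 rank-1 terms summing to T.)
Upper bound — finding two terms. Write S_k = T[:,:,k] for the frontal slices: S₀ = [[-15, -19, -8], [24, 16, 2]], S₁ = [[-3, 9, 8], [-24, 0, 10]], S₂ = [[9, 5, 0], [0, -8, -6]].
If T = a₁ ⊗ b₁ ⊗ c₁ + a₂ ⊗ b₂ ⊗ c₂ then each S_k = c₁[k]·a₁b₁ᵀ + c₂[k]·a₂b₂ᵀ. S₀ and S₁ are linearly independent, so a₁b₁ᵀ and a₂b₂ᵀ must span the same plane of matrices: they are the rank-1 matrices of the form x·S₀ + y·S₁.
The 2×2 minor of x·S₀ + y·S₁ on rows {0,1}, columns {0,1} is 216·x² − 720·xy + 216·y² = 72·(x − 3·y)(3·x − y), vanishing at (x:y) = (3:1) and (1:3).
M₁ = 3·S₀ + S₁ = [[-48, -48, -16], [48, 48, 16]] = (-16)·(1, -1)(3, 3, 1)ᵀ and M₂ = S₀ + 3·S₁ = [[-24, 8, 16], [-48, 16, 32]] = (-8)·(1, 2)(3, -1, -2)ᵀ, so take a₁ = (1, -1), b₁ = (3, 3, 1), a₂ = (1, 2), b₂ = (3, -1, -2).
Each slice is an integer combination of E₁ = a₁b₁ᵀ and E₂ = a₂b₂ᵀ: S₀ = −6·E₁ + E₂, S₁ = 2·E₁ − 3·E₂, S₂ = 2·E₁ + E₂; reading off coefficients, c₁ = (-6, 2, 2) and c₂ = (1, -3, 1).
Hence T = (1, -1) ⊗ (3, 3, 1) ⊗ (-6, 2, 2) + (1, 2) ⊗ (3, -1, -2) ⊗ (1, -3, 1), so rank(T) ≤ 2.
These bounds meet, so rank(T) = 2.
Check entry T[0,2,1] = 8: (1)·(1)·(2) + (1)·(-2)·(-3) = 8.

rank(T) = 2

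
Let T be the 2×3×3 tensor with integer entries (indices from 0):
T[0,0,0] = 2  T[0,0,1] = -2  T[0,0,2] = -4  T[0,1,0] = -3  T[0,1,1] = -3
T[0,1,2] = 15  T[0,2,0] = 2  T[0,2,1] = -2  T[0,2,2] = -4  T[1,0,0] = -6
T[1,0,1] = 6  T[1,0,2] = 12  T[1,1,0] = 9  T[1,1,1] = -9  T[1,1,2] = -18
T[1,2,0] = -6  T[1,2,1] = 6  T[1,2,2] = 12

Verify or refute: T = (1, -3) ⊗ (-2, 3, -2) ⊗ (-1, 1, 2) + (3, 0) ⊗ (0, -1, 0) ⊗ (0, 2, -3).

Yes

Reconstruct entrywise from the claimed factors. For example, T[1,0,1] = 6 and Σₗ aₗ[1]bₗ[0]cₗ[1] = (-3)·(-2)·(1) + (0)·(0)·(2) = 6; checking all 18 entries, every one matches. The claim holds.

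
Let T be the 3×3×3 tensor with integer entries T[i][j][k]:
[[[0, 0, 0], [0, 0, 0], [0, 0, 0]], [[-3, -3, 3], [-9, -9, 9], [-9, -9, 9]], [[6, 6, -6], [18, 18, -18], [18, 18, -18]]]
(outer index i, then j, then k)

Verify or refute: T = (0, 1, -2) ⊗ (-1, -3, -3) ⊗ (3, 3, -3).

Reconstruct entrywise from the claimed factors. For example, T[0,0,1] = 0 and Σₗ aₗ[0]bₗ[0]cₗ[1] = (0)·(-1)·(3) = 0; checking all 27 entries, every one matches. The claim holds.

Yes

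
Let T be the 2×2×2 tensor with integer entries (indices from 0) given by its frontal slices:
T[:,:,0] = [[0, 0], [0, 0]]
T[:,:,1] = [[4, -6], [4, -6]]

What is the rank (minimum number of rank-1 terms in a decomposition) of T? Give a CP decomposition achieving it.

Lower bound: T ≠ 0 (e.g. T[0,0,1] = 4), so rank(T) ≥ 1.
Upper bound: the mode-1 fibre T[:,0,1] = [4, 4] gives a = [1, 1] (primitive direction); the mode-2 fibre T[0,:,1] = [4, -6] gives b = [2, -3]; then c[k] = T[0,0,k] / (a[0]·b[0]) = [0, 4] / 2 = [0, 2].
Expanding [1, 1] ⊗ [2, -3] ⊗ [0, 2] reproduces all 8 entries of T, so T = [1, 1] ⊗ [2, -3] ⊗ [0, 2] and rank(T) ≤ 1.
These bounds meet, so rank(T) = 1.

rank(T) = 1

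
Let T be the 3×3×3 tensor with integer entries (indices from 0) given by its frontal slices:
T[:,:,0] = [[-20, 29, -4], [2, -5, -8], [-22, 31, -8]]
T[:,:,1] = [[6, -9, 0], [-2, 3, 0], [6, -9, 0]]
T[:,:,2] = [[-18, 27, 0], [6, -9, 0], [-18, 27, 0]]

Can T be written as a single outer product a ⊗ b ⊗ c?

The mode-3 unfolding of T (rows indexed by k, columns by (i,j) = (0,0), (0,1), (0,2), (1,0), (1,1), (1,2), (2,0), (2,1), (2,2)) is [[-20, 29, -4, 2, -5, -8, -22, 31, -8], [6, -9, 0, -2, 3, 0, 6, -9, 0], [-18, 27, 0, 6, -9, 0, -18, 27, 0]].
There the 2×2 minor on rows k ∈ {0, 1}, columns (i,j) ∈ {(0,0), (0,1)} is det [[-20, 29], [6, -9]] = 6 ≠ 0, so this unfolding has rank ≥ 2; CP rank is at least every unfolding rank, so rank(T) ≥ 2.
In particular rank(T) ≥ 2 > 1, so T is not rank-1.

No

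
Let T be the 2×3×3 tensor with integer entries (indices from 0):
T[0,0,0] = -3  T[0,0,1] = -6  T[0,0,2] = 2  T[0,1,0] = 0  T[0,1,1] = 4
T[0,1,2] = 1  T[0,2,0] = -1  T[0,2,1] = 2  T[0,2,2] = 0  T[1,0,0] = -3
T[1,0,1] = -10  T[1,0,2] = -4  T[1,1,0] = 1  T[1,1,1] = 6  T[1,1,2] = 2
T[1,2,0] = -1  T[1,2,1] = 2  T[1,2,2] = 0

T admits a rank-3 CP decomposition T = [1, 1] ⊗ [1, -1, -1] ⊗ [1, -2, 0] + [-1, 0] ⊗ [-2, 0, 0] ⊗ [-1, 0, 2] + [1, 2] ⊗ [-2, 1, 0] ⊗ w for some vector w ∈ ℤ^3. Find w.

w = [1, 2, 1]

Subtract the known terms from T to get the rank-1 residual R = [1, 2] ⊗ [-2, 1, 0] ⊗ w, so R[i,j,k] = a[i]·b[j]·w[k]. Pick indices with nonzero a[0]·b[0] = (1)·(-2) = -2. Only the fibre through (0,0,·) is needed: R[0,0,:] = T[0,0,:] − Σₗ aₗ[0]bₗ[0]cₗ = [-3, -6, 2] − (1)·(1)·[1, -2, 0] − (-1)·(-2)·[-1, 0, 2] = [-2, -4, -2]. Then w[k] = R[0,0,k] / -2 for each k, giving w = [-2, -4, -2] / -2 = [1, 2, 1].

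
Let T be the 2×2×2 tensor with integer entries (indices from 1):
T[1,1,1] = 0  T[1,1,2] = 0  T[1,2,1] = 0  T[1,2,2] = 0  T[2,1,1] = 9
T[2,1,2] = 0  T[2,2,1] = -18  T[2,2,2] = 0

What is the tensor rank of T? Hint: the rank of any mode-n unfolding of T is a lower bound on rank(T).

1

Lower bound: T ≠ 0 (e.g. T[2,1,1] = 9), so rank(T) ≥ 1.
Upper bound: if T = a ⊗ b ⊗ c then every fibre of T is a multiple of the corresponding factor, so read the factors off the fibres through the nonzero entry T[2,1,1] = 9.
The mode-1 fibre T[:,1,1] = [0, 9] gives a = [0, 1] (primitive direction); the mode-2 fibre T[2,:,1] = [9, -18] gives b = [1, -2]; then c[k] = T[2,1,k] / (a[2]·b[1]) = [9, 0] / 1 = [9, 0].
Expanding [0, 1] ⊗ [1, -2] ⊗ [9, 0] reproduces all 8 entries of T, so T = [0, 1] ⊗ [1, -2] ⊗ [9, 0] and rank(T) ≤ 1.
These bounds meet, so rank(T) = 1.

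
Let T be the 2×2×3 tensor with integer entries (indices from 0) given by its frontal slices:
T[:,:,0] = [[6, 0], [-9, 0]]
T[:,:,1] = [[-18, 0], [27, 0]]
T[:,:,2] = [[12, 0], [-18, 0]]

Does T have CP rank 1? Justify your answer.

If T = a ⊗ b ⊗ c then every fibre of T is a multiple of the corresponding factor, so read the factors off the fibres through the nonzero entry T[0,0,0] = 6.
The mode-1 fibre T[:,0,0] = [6, -9] gives a = [2, -3] (primitive direction); the mode-2 fibre T[0,:,0] = [6, 0] gives b = [1, 0]; then c[k] = T[0,0,k] / (a[0]·b[0]) = [6, -18, 12] / 2 = [3, -9, 6].
Expanding [2, -3] ⊗ [1, 0] ⊗ [3, -9, 6] reproduces all 12 entries of T, so T = [2, -3] ⊗ [1, 0] ⊗ [3, -9, 6] and rank(T) ≤ 1.
Equivalently every frontal slice T[:,:,k] is c[k] times the rank-1 matrix [2, -3] ⊗ [1, 0]. So T has rank 1 (it is nonzero).

Yes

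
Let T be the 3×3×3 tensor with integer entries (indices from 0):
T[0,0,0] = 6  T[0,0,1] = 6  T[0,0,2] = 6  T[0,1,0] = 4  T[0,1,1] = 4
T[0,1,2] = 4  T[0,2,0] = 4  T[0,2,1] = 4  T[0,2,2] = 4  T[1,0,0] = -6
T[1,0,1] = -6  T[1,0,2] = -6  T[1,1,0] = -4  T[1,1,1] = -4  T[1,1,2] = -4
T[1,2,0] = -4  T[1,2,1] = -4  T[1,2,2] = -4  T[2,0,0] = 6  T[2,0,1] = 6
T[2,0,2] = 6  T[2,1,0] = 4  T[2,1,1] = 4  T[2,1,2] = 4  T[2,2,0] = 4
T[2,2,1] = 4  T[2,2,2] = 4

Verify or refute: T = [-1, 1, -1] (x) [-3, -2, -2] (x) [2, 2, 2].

Reconstruct entrywise from the claimed factors. For example, T[0,2,1] = 4 and Σₗ aₗ[0]bₗ[2]cₗ[1] = (-1)·(-2)·(2) = 4; checking all 27 entries, every one matches. The claim holds.

Yes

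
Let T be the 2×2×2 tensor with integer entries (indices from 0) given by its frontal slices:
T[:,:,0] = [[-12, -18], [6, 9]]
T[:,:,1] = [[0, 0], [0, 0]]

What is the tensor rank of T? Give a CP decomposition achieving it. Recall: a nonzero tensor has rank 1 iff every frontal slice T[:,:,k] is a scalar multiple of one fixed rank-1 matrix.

Lower bound: T ≠ 0 (e.g. T[0,0,0] = -12), so rank(T) ≥ 1.
Upper bound: if T = a ⊗ b ⊗ c then every fibre of T is a multiple of the corresponding factor, so read the factors off the fibres through the nonzero entry T[0,0,0] = -12.
The mode-1 fibre T[:,0,0] = [-12, 6] gives a = [2, -1] (primitive direction); the mode-2 fibre T[0,:,0] = [-12, -18] gives b = [2, 3]; then c[k] = T[0,0,k] / (a[0]·b[0]) = [-12, 0] / 4 = [-3, 0].
Expanding [2, -1] ⊗ [2, 3] ⊗ [-3, 0] reproduces all 8 entries of T, so T = [2, -1] ⊗ [2, 3] ⊗ [-3, 0] and rank(T) ≤ 1.
These bounds meet, so rank(T) = 1.

rank(T) = 1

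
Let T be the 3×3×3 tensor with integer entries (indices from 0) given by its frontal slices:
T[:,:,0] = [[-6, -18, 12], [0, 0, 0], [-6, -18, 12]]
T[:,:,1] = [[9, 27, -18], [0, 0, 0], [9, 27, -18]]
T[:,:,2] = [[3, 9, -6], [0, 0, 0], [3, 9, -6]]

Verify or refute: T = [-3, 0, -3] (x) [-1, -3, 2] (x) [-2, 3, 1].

Reconstruct entrywise from the claimed factors. For example, T[0,0,1] = 9 and Σₗ aₗ[0]bₗ[0]cₗ[1] = (-3)·(-1)·(3) = 9; checking all 27 entries, every one matches. The claim holds.

Yes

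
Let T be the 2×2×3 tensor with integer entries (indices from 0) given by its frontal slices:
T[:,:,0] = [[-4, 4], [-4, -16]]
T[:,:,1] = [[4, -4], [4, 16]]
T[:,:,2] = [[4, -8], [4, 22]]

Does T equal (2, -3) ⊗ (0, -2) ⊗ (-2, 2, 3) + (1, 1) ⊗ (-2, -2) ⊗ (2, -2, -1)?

No

Reconstruct entry (0,0,2) from the claimed factors: Σₗ aₗ[0]bₗ[0]cₗ[2] = (2)·(0)·(3) + (1)·(-2)·(-1) = 2, but T[0,0,2] = 4. The claim is false.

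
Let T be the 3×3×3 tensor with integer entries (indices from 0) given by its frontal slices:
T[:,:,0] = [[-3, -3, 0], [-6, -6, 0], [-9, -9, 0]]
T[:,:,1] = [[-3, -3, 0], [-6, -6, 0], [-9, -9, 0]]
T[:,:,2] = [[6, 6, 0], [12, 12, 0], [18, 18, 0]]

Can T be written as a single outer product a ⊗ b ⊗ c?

If T = a ⊗ b ⊗ c then every fibre of T is a multiple of the corresponding factor, so read the factors off the fibres through the nonzero entry T[0,0,0] = -3.
The mode-1 fibre T[:,0,0] = [-3, -6, -9] gives a = [1, 2, 3] (primitive direction); the mode-2 fibre T[0,:,0] = [-3, -3, 0] gives b = [1, 1, 0]; then c[k] = T[0,0,k] / (a[0]·b[0]) = [-3, -3, 6] / 1 = [-3, -3, 6].
Expanding [1, 2, 3] ⊗ [1, 1, 0] ⊗ [-3, -3, 6] reproduces all 27 entries of T, so T = [1, 2, 3] ⊗ [1, 1, 0] ⊗ [-3, -3, 6] and rank(T) ≤ 1.
Equivalently every frontal slice T[:,:,k] is c[k] times the rank-1 matrix [1, 2, 3] ⊗ [1, 1, 0]. So T has rank 1 (it is nonzero).

Yes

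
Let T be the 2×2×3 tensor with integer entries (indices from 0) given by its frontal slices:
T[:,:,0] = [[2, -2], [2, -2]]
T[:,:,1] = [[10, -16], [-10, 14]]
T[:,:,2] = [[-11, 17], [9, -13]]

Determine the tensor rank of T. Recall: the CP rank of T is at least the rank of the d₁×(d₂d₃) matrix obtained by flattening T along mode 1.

2

Lower bound: the mode-2 unfolding of T (rows indexed by j, columns by (i,k) = (0,0), (0,1), (0,2), (1,0), (1,1), (1,2)) is [[2, 10, -11, 2, -10, 9], [-2, -16, 17, -2, 14, -13]].
There the 2×2 minor on rows j ∈ {0, 1}, columns (i,k) ∈ {(0,0), (0,1)} is det [[2, 10], [-2, -16]] = -12 ≠ 0, so this unfolding has rank ≥ 2; CP rank is at least every unfolding rank, so rank(T) ≥ 2. (This is only a lower bound: in general the CP rank may exceed every unfolding rank, so we still need to exhibit 2 rank-1 terms summing to T.)
Upper bound — finding two terms. Write S_k = T[:,:,k] for the frontal slices: S₀ = [[2, -2], [2, -2]], S₁ = [[10, -16], [-10, 14]], S₂ = [[-11, 17], [9, -13]].
If T = a₁ ⊗ b₁ ⊗ c₁ + a₂ ⊗ b₂ ⊗ c₂ then each S_k = c₁[k]·a₁b₁ᵀ + c₂[k]·a₂b₂ᵀ. S₀ and S₁ are linearly independent, so a₁b₁ᵀ and a₂b₂ᵀ must span the same plane of matrices: they are the rank-1 matrices of the form x·S₀ + y·S₁.
det(x·S₀ + y·S₁) is 20·xy − 20·y² = 20·(x − y)(y), vanishing at (x:y) = (1:1) and (1:0).
M₁ = S₀ + S₁ = [[12, -18], [-8, 12]] = 2·[3, -2][2, -3]ᵀ and M₂ = S₀ = [[2, -2], [2, -2]] = 2·[1, 1][1, -1]ᵀ, so take a₁ = [3, -2], b₁ = [2, -3], a₂ = [1, 1], b₂ = [1, -1].
Each slice is an integer combination of E₁ = a₁b₁ᵀ and E₂ = a₂b₂ᵀ: S₀ = 2·E₂, S₁ = 2·E₁ − 2·E₂, S₂ = −2·E₁ + E₂; reading off coefficients, c₁ = [0, 2, -2] and c₂ = [2, -2, 1].
Hence T = [3, -2] ⊗ [2, -3] ⊗ [0, 2, -2] + [1, 1] ⊗ [1, -1] ⊗ [2, -2, 1], so rank(T) ≤ 2.
These bounds meet, so rank(T) = 2.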